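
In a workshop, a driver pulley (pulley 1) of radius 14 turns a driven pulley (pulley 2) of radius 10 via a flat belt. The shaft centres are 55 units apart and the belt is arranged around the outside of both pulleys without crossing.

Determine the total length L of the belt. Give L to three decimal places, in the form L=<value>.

L=185.689

open belt: β = asin((r2−r1)/C) = asin(-4/55) = -4.1706°
wrap1 = π − 2β = 188.3413°
wrap2 = π + 2β = 171.6587°
tangent length = C·cosβ = 54.8544
L = r1·wrap1 + r2·wrap2 + 2·C·cosβ = 14·3.2872 + 10·2.9960 + 2·54.8544 = 185.6893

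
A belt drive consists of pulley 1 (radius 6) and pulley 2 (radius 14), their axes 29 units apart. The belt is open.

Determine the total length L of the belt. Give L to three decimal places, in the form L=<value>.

open belt: β = asin((r2−r1)/C) = asin(8/29) = 16.0134°
wrap1 = π − 2β = 147.9732°
wrap2 = π + 2β = 212.0268°
tangent length = C·cosβ = 27.8747
L = r1·wrap1 + r2·wrap2 + 2·C·cosβ = 6·2.5826 + 14·3.7006 + 2·27.8747 = 123.0531

L=123.053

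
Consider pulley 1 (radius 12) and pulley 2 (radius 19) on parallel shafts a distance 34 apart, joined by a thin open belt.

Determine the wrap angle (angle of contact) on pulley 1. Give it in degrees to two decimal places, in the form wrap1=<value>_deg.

open belt: β = asin((r2−r1)/C) = asin(7/34) = 11.8812°
wrap1 = π − 2β = 156.2377°
wrap2 = π + 2β = 203.7623°

wrap1=156.24_deg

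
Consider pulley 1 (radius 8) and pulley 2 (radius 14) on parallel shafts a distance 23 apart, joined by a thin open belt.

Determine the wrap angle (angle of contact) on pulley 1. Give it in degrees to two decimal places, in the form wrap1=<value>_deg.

open belt: β = asin((r2−r1)/C) = asin(6/23) = 15.1217°
wrap1 = π − 2β = 149.7567°
wrap2 = π + 2β = 210.2433°

wrap1=149.76_deg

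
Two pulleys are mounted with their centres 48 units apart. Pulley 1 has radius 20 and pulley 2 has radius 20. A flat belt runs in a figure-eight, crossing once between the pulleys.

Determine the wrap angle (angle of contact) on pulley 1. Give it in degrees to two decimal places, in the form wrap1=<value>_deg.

crossed belt: β = asin((r1+r2)/C) = asin(40/48) = 56.4427°
wrap1 = wrap2 = π + 2β = 292.8854°

wrap1=292.89_deg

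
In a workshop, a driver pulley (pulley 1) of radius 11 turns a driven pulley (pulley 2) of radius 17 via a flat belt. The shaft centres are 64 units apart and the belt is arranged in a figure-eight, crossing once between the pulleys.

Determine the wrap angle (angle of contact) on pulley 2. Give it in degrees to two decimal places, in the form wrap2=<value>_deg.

crossed belt: β = asin((r1+r2)/C) = asin(28/64) = 25.9445°
wrap1 = wrap2 = π + 2β = 231.8890°

wrap2=231.89_deg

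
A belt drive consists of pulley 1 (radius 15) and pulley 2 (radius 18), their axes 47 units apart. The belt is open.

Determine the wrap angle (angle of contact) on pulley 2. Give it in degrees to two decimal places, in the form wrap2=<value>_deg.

open belt: β = asin((r2−r1)/C) = asin(3/47) = 3.6597°
wrap1 = π − 2β = 172.6807°
wrap2 = π + 2β = 187.3193°

wrap2=187.32_deg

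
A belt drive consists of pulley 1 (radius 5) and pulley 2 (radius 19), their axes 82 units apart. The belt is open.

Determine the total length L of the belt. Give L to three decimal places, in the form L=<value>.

open belt: β = asin((r2−r1)/C) = asin(14/82) = 9.8304°
wrap1 = π − 2β = 160.3393°
wrap2 = π + 2β = 199.6607°
tangent length = C·cosβ = 80.7960
L = r1·wrap1 + r2·wrap2 + 2·C·cosβ = 5·2.7984 + 19·3.4847 + 2·80.7960 = 241.7943

L=241.794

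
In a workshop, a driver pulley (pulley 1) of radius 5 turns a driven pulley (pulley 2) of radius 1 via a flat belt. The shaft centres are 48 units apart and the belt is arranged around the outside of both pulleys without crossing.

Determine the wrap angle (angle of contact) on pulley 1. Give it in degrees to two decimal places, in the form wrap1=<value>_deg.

wrap1=189.56_deg

open belt: β = asin((r2−r1)/C) = asin(-4/48) = -4.7802°
wrap1 = π − 2β = 189.5604°
wrap2 = π + 2β = 170.4396°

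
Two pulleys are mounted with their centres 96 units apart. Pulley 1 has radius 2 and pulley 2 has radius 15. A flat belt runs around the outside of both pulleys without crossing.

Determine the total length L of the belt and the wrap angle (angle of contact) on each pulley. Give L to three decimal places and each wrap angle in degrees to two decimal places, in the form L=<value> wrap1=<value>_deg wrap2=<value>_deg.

L=247.170 wrap1=164.43_deg wrap2=195.57_deg

open belt: β = asin((r2−r1)/C) = asin(13/96) = 7.7827°
wrap1 = π − 2β = 164.4346°
wrap2 = π + 2β = 195.5654°
tangent length = C·cosβ = 95.1157
L = r1·wrap1 + r2·wrap2 + 2·C·cosβ = 2·2.8699 + 15·3.4133 + 2·95.1157 = 247.1702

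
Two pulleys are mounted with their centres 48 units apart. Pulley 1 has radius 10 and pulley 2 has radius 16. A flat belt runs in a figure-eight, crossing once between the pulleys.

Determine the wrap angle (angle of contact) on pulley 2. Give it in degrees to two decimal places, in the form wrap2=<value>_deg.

crossed belt: β = asin((r1+r2)/C) = asin(26/48) = 32.7972°
wrap1 = wrap2 = π + 2β = 245.5943°

wrap2=245.59_deg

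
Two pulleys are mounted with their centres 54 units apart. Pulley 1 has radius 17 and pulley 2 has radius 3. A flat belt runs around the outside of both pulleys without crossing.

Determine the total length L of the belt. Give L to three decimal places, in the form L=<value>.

open belt: β = asin((r2−r1)/C) = asin(-14/54) = -15.0261°
wrap1 = π − 2β = 210.0522°
wrap2 = π + 2β = 149.9478°
tangent length = C·cosβ = 52.1536
L = r1·wrap1 + r2·wrap2 + 2·C·cosβ = 17·3.6661 + 3·2.6171 + 2·52.1536 = 174.4822

L=174.482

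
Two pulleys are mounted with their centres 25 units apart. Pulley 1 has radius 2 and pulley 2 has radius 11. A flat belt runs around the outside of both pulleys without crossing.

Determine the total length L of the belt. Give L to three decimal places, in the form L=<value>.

L=94.117

open belt: β = asin((r2−r1)/C) = asin(9/25) = 21.1002°
wrap1 = π − 2β = 137.7996°
wrap2 = π + 2β = 222.2004°
tangent length = C·cosβ = 23.3238
L = r1·wrap1 + r2·wrap2 + 2·C·cosβ = 2·2.4051 + 11·3.8781 + 2·23.3238 = 94.1171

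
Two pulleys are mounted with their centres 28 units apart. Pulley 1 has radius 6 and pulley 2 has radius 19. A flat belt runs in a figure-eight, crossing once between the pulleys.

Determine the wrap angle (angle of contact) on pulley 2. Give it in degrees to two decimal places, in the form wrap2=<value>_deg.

wrap2=306.47_deg

crossed belt: β = asin((r1+r2)/C) = asin(25/28) = 63.2345°
wrap1 = wrap2 = π + 2β = 306.4690°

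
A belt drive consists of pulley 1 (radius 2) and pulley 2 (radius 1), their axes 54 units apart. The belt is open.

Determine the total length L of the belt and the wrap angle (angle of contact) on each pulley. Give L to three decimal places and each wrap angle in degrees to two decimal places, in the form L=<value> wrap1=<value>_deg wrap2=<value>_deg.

open belt: β = asin((r2−r1)/C) = asin(-1/54) = -1.0611°
wrap1 = π − 2β = 182.1222°
wrap2 = π + 2β = 177.8778°
tangent length = C·cosβ = 53.9907
L = r1·wrap1 + r2·wrap2 + 2·C·cosβ = 2·3.1786 + 1·3.1046 + 2·53.9907 = 117.4433

L=117.443 wrap1=182.12_deg wrap2=177.88_deg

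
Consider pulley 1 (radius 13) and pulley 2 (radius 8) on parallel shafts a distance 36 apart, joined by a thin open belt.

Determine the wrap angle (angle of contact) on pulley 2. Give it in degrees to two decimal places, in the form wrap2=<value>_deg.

open belt: β = asin((r2−r1)/C) = asin(-5/36) = -7.9836°
wrap1 = π − 2β = 195.9671°
wrap2 = π + 2β = 164.0329°

wrap2=164.03_deg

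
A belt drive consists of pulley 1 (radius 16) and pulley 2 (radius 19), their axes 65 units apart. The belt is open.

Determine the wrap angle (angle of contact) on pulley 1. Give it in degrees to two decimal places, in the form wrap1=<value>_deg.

open belt: β = asin((r2−r1)/C) = asin(3/65) = 2.6454°
wrap1 = π − 2β = 174.7093°
wrap2 = π + 2β = 185.2907°

wrap1=174.71_deg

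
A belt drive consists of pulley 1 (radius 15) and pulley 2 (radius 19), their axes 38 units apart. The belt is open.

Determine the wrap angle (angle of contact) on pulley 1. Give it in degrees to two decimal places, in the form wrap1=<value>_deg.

open belt: β = asin((r2−r1)/C) = asin(4/38) = 6.0423°
wrap1 = π − 2β = 167.9153°
wrap2 = π + 2β = 192.0847°

wrap1=167.92_deg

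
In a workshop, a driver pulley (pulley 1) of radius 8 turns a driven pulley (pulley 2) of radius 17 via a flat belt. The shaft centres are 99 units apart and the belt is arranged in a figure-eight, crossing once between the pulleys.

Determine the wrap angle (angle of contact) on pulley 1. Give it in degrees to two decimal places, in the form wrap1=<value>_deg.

wrap1=209.25_deg

crossed belt: β = asin((r1+r2)/C) = asin(25/99) = 14.6270°
wrap1 = wrap2 = π + 2β = 209.2540°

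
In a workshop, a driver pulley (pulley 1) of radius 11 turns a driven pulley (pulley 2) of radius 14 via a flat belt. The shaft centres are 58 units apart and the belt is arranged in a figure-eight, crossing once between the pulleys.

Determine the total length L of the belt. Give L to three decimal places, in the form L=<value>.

crossed belt: β = asin((r1+r2)/C) = asin(25/58) = 25.5332°
wrap1 = wrap2 = π + 2β = 231.0665°
tangent length = C·cosβ = 52.3355
L = (r1+r2)·wrap + 2·C·cosβ = 25·4.0329 + 2·52.3355 = 205.4927

L=205.493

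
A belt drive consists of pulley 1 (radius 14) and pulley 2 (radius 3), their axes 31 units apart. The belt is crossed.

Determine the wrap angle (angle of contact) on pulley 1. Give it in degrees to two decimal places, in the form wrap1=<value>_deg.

wrap1=246.51_deg

crossed belt: β = asin((r1+r2)/C) = asin(17/31) = 33.2564°
wrap1 = wrap2 = π + 2β = 246.5129°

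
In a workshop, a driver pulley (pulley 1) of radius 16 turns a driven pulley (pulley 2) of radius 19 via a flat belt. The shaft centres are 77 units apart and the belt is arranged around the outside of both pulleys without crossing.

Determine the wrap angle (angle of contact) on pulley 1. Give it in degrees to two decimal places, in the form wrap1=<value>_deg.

wrap1=175.53_deg

open belt: β = asin((r2−r1)/C) = asin(3/77) = 2.2329°
wrap1 = π − 2β = 175.5343°
wrap2 = π + 2β = 184.4657°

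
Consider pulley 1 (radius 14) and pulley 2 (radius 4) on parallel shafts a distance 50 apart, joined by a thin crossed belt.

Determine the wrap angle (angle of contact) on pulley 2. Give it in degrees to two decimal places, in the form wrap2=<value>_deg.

wrap2=222.20_deg

crossed belt: β = asin((r1+r2)/C) = asin(18/50) = 21.1002°
wrap1 = wrap2 = π + 2β = 222.2004°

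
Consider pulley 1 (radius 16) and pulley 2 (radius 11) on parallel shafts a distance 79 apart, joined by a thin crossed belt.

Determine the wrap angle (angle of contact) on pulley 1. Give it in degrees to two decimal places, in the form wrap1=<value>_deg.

wrap1=219.97_deg

crossed belt: β = asin((r1+r2)/C) = asin(27/79) = 19.9849°
wrap1 = wrap2 = π + 2β = 219.9698°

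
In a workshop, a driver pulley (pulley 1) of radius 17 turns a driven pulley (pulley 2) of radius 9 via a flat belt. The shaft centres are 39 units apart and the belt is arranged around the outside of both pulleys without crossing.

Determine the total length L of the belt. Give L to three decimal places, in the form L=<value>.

open belt: β = asin((r2−r1)/C) = asin(-8/39) = -11.8370°
wrap1 = π − 2β = 203.6740°
wrap2 = π + 2β = 156.3260°
tangent length = C·cosβ = 38.1707
L = r1·wrap1 + r2·wrap2 + 2·C·cosβ = 17·3.5548 + 9·2.7284 + 2·38.1707 = 161.3283

L=161.328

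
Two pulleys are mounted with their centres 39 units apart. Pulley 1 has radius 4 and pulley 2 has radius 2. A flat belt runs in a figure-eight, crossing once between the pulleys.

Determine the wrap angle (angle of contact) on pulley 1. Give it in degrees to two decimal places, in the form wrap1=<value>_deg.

wrap1=197.70_deg

crossed belt: β = asin((r1+r2)/C) = asin(6/39) = 8.8499°
wrap1 = wrap2 = π + 2β = 197.6998°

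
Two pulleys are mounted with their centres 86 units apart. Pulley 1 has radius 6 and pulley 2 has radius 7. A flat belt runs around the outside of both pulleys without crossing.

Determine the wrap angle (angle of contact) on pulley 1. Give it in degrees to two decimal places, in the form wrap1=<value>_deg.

open belt: β = asin((r2−r1)/C) = asin(1/86) = 0.6662°
wrap1 = π − 2β = 178.6675°
wrap2 = π + 2β = 181.3325°

wrap1=178.67_deg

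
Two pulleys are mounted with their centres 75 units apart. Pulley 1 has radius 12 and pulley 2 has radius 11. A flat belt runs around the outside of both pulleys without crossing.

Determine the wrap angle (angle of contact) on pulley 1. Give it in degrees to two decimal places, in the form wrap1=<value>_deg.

wrap1=181.53_deg

open belt: β = asin((r2−r1)/C) = asin(-1/75) = -0.7640°
wrap1 = π − 2β = 181.5279°
wrap2 = π + 2β = 178.4721°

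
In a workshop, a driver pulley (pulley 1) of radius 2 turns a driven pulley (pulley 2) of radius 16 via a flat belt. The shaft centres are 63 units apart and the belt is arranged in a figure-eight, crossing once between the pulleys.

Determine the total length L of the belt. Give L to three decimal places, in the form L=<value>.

crossed belt: β = asin((r1+r2)/C) = asin(18/63) = 16.6015°
wrap1 = wrap2 = π + 2β = 213.2031°
tangent length = C·cosβ = 60.3738
L = (r1+r2)·wrap + 2·C·cosβ = 18·3.7211 + 2·60.3738 = 187.7274

L=187.727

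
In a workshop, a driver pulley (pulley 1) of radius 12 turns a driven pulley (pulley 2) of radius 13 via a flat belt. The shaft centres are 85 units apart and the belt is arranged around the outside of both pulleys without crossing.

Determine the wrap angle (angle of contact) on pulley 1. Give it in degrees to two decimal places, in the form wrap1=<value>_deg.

wrap1=178.65_deg

open belt: β = asin((r2−r1)/C) = asin(1/85) = 0.6741°
wrap1 = π − 2β = 178.6518°
wrap2 = π + 2β = 181.3482°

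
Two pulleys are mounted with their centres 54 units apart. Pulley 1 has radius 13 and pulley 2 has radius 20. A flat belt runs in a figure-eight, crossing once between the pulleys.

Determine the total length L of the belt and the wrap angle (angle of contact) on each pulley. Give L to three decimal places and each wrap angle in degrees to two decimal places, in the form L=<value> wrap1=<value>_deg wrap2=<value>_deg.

L=232.552 wrap1=255.34_deg wrap2=255.34_deg

crossed belt: β = asin((r1+r2)/C) = asin(33/54) = 37.6699°
wrap1 = wrap2 = π + 2β = 255.3398°
tangent length = C·cosβ = 42.7434
L = (r1+r2)·wrap + 2·C·cosβ = 33·4.4565 + 2·42.7434 = 232.5520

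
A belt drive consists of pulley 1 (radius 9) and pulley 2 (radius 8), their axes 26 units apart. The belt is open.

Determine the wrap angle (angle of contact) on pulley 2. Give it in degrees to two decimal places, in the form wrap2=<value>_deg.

open belt: β = asin((r2−r1)/C) = asin(-1/26) = -2.2042°
wrap1 = π − 2β = 184.4085°
wrap2 = π + 2β = 175.5915°

wrap2=175.59_deg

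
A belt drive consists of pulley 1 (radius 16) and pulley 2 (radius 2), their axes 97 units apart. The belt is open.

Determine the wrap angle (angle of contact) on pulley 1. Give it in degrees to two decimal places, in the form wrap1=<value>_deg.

open belt: β = asin((r2−r1)/C) = asin(-14/97) = -8.2985°
wrap1 = π − 2β = 196.5970°
wrap2 = π + 2β = 163.4030°

wrap1=196.60_deg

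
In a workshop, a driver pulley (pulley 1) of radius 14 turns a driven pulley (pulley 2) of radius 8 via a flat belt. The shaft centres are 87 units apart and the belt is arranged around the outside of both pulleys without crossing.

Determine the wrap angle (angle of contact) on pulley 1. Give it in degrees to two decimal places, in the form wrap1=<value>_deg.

wrap1=187.91_deg

open belt: β = asin((r2−r1)/C) = asin(-6/87) = -3.9546°
wrap1 = π − 2β = 187.9091°
wrap2 = π + 2β = 172.0909°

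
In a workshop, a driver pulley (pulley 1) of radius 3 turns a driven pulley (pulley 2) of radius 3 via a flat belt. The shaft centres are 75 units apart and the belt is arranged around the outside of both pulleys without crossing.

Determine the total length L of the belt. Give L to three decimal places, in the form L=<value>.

open belt: β = asin((r2−r1)/C) = asin(0/75) = 0.0000°
wrap1 = π − 2β = 180.0000°
wrap2 = π + 2β = 180.0000°
tangent length = C·cosβ = 75.0000
L = r1·wrap1 + r2·wrap2 + 2·C·cosβ = 3·3.1416 + 3·3.1416 + 2·75.0000 = 168.8496

L=168.850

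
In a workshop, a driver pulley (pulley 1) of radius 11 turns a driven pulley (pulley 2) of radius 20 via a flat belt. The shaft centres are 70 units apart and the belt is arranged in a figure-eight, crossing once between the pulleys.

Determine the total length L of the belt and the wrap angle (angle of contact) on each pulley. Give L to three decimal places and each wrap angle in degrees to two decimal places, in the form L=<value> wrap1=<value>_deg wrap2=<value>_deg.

crossed belt: β = asin((r1+r2)/C) = asin(31/70) = 26.2863°
wrap1 = wrap2 = π + 2β = 232.5726°
tangent length = C·cosβ = 62.7615
L = (r1+r2)·wrap + 2·C·cosβ = 31·4.0592 + 2·62.7615 = 251.3568

L=251.357 wrap1=232.57_deg wrap2=232.57_deg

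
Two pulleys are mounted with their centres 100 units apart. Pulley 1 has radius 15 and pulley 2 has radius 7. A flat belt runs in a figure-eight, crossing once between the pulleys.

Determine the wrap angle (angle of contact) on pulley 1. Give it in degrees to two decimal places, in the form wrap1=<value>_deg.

crossed belt: β = asin((r1+r2)/C) = asin(22/100) = 12.7090°
wrap1 = wrap2 = π + 2β = 205.4181°

wrap1=205.42_deg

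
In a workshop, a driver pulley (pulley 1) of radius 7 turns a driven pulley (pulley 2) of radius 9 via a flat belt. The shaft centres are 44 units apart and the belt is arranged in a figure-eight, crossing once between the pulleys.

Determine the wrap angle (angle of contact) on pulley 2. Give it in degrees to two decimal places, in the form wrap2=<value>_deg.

wrap2=222.65_deg

crossed belt: β = asin((r1+r2)/C) = asin(16/44) = 21.3237°
wrap1 = wrap2 = π + 2β = 222.6474°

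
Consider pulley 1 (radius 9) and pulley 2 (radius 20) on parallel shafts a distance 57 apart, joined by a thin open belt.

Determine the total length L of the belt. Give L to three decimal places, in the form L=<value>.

open belt: β = asin((r2−r1)/C) = asin(11/57) = 11.1269°
wrap1 = π − 2β = 157.7462°
wrap2 = π + 2β = 202.2538°
tangent length = C·cosβ = 55.9285
L = r1·wrap1 + r2·wrap2 + 2·C·cosβ = 9·2.7532 + 20·3.5300 + 2·55.9285 = 207.2357

L=207.236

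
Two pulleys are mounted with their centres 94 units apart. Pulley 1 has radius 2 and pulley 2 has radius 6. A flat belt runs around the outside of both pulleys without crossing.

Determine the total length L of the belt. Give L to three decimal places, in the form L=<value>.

L=213.303

open belt: β = asin((r2−r1)/C) = asin(4/94) = 2.4389°
wrap1 = π − 2β = 175.1223°
wrap2 = π + 2β = 184.8777°
tangent length = C·cosβ = 93.9149
L = r1·wrap1 + r2·wrap2 + 2·C·cosβ = 2·3.0565 + 6·3.2267 + 2·93.9149 = 213.3030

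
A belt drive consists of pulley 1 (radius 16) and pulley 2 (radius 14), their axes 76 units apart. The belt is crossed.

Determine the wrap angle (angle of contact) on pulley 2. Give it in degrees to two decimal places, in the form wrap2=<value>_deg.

wrap2=226.50_deg

crossed belt: β = asin((r1+r2)/C) = asin(30/76) = 23.2496°
wrap1 = wrap2 = π + 2β = 226.4991°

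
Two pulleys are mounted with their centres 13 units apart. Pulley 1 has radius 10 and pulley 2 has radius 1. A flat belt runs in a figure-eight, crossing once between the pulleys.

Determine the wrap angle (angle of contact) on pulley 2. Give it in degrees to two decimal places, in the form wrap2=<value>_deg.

crossed belt: β = asin((r1+r2)/C) = asin(11/13) = 57.7958°
wrap1 = wrap2 = π + 2β = 295.5915°

wrap2=295.59_deg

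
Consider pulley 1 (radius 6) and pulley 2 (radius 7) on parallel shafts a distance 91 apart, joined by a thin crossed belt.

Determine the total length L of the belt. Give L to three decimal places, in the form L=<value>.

crossed belt: β = asin((r1+r2)/C) = asin(13/91) = 8.2132°
wrap1 = wrap2 = π + 2β = 196.4264°
tangent length = C·cosβ = 90.0666
L = (r1+r2)·wrap + 2·C·cosβ = 13·3.4283 + 2·90.0666 = 224.7010

L=224.701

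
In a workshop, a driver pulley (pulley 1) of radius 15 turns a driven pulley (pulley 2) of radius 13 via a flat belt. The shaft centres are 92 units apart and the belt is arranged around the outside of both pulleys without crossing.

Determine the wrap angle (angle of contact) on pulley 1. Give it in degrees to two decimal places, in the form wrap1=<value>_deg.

open belt: β = asin((r2−r1)/C) = asin(-2/92) = -1.2457°
wrap1 = π − 2β = 182.4913°
wrap2 = π + 2β = 177.5087°

wrap1=182.49_deg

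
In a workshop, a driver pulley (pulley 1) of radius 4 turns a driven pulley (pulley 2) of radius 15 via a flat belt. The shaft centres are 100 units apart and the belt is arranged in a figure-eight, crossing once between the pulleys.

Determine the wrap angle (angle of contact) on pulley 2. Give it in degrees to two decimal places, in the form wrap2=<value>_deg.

crossed belt: β = asin((r1+r2)/C) = asin(19/100) = 10.9528°
wrap1 = wrap2 = π + 2β = 201.9056°

wrap2=201.91_deg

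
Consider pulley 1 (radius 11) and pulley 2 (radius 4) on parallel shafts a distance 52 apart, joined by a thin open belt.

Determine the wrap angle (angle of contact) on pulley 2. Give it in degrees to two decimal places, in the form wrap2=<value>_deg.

open belt: β = asin((r2−r1)/C) = asin(-7/52) = -7.7364°
wrap1 = π − 2β = 195.4728°
wrap2 = π + 2β = 164.5272°

wrap2=164.53_deg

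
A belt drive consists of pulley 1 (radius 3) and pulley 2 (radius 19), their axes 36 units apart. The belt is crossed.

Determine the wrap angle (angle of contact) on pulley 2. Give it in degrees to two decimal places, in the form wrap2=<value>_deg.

wrap2=255.34_deg

crossed belt: β = asin((r1+r2)/C) = asin(22/36) = 37.6699°
wrap1 = wrap2 = π + 2β = 255.3398°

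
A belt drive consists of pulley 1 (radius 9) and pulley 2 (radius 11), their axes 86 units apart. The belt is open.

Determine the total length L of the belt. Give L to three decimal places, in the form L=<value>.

L=234.878

open belt: β = asin((r2−r1)/C) = asin(2/86) = 1.3326°
wrap1 = π − 2β = 177.3348°
wrap2 = π + 2β = 182.6652°
tangent length = C·cosβ = 85.9767
L = r1·wrap1 + r2·wrap2 + 2·C·cosβ = 9·3.0951 + 11·3.1881 + 2·85.9767 = 234.8784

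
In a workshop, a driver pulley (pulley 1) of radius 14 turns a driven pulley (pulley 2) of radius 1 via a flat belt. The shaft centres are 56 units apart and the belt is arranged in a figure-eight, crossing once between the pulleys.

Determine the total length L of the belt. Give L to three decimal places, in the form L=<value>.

L=163.166

crossed belt: β = asin((r1+r2)/C) = asin(15/56) = 15.5368°
wrap1 = wrap2 = π + 2β = 211.0736°
tangent length = C·cosβ = 53.9537
L = (r1+r2)·wrap + 2·C·cosβ = 15·3.6839 + 2·53.9537 = 163.1663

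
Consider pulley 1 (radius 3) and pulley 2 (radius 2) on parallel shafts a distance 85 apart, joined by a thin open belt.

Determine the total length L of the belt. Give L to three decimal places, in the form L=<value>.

L=185.720

open belt: β = asin((r2−r1)/C) = asin(-1/85) = -0.6741°
wrap1 = π − 2β = 181.3482°
wrap2 = π + 2β = 178.6518°
tangent length = C·cosβ = 84.9941
L = r1·wrap1 + r2·wrap2 + 2·C·cosβ = 3·3.1651 + 2·3.1181 + 2·84.9941 = 185.7197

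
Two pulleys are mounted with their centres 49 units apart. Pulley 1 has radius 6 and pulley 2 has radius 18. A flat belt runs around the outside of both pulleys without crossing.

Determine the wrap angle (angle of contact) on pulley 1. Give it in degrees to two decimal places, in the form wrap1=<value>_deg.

open belt: β = asin((r2−r1)/C) = asin(12/49) = 14.1758°
wrap1 = π − 2β = 151.6484°
wrap2 = π + 2β = 208.3516°

wrap1=151.65_deg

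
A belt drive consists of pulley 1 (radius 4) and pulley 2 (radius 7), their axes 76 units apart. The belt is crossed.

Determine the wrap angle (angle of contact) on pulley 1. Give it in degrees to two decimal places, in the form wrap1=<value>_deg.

wrap1=196.64_deg

crossed belt: β = asin((r1+r2)/C) = asin(11/76) = 8.3220°
wrap1 = wrap2 = π + 2β = 196.6441°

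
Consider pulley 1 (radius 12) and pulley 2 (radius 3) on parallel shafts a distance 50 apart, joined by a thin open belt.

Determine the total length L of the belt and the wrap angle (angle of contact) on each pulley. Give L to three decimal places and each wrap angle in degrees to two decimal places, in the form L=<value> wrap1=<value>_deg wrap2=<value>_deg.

L=148.748 wrap1=200.74_deg wrap2=159.26_deg

open belt: β = asin((r2−r1)/C) = asin(-9/50) = -10.3698°
wrap1 = π − 2β = 200.7395°
wrap2 = π + 2β = 159.2605°
tangent length = C·cosβ = 49.1833
L = r1·wrap1 + r2·wrap2 + 2·C·cosβ = 12·3.5036 + 3·2.7796 + 2·49.1833 = 148.7483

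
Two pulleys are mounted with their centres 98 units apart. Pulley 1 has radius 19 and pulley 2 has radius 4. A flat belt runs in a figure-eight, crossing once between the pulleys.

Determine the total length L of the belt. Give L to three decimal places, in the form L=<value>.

L=273.680

crossed belt: β = asin((r1+r2)/C) = asin(23/98) = 13.5736°
wrap1 = wrap2 = π + 2β = 207.1472°
tangent length = C·cosβ = 95.2628
L = (r1+r2)·wrap + 2·C·cosβ = 23·3.6154 + 2·95.2628 = 273.6798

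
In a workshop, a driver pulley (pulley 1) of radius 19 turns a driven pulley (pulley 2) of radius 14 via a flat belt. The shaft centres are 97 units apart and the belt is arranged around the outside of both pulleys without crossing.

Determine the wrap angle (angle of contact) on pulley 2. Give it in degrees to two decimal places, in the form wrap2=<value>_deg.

open belt: β = asin((r2−r1)/C) = asin(-5/97) = -2.9547°
wrap1 = π − 2β = 185.9094°
wrap2 = π + 2β = 174.0906°

wrap2=174.09_deg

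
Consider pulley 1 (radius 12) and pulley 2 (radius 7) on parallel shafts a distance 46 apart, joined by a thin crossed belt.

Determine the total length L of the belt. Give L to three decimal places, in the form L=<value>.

crossed belt: β = asin((r1+r2)/C) = asin(19/46) = 24.3962°
wrap1 = wrap2 = π + 2β = 228.7923°
tangent length = C·cosβ = 41.8927
L = (r1+r2)·wrap + 2·C·cosβ = 19·3.9932 + 2·41.8927 = 159.6559

L=159.656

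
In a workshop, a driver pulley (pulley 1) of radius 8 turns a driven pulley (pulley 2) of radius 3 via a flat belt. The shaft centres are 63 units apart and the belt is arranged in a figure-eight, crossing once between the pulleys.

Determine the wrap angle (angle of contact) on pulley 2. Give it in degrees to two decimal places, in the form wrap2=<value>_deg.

crossed belt: β = asin((r1+r2)/C) = asin(11/63) = 10.0556°
wrap1 = wrap2 = π + 2β = 200.1111°

wrap2=200.11_deg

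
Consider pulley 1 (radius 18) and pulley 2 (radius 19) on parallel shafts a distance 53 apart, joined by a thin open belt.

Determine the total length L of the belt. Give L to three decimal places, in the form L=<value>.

L=222.258

open belt: β = asin((r2−r1)/C) = asin(1/53) = 1.0811°
wrap1 = π − 2β = 177.8378°
wrap2 = π + 2β = 182.1622°
tangent length = C·cosβ = 52.9906
L = r1·wrap1 + r2·wrap2 + 2·C·cosβ = 18·3.1039 + 19·3.1793 + 2·52.9906 = 222.2578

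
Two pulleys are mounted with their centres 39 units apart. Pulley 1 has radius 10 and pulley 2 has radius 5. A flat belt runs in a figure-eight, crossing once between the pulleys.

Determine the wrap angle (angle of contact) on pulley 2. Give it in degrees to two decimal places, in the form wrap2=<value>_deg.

crossed belt: β = asin((r1+r2)/C) = asin(15/39) = 22.6199°
wrap1 = wrap2 = π + 2β = 225.2397°

wrap2=225.24_deg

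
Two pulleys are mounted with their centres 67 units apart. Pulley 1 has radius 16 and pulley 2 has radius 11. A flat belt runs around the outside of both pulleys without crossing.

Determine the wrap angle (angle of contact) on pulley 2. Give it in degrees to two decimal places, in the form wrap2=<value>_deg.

wrap2=171.44_deg

open belt: β = asin((r2−r1)/C) = asin(-5/67) = -4.2798°
wrap1 = π − 2β = 188.5596°
wrap2 = π + 2β = 171.4404°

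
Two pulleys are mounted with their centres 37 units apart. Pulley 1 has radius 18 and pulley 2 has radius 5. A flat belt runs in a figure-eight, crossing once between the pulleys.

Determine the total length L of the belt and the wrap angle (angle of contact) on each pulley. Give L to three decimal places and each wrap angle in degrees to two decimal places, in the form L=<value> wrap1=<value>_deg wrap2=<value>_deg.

L=161.079 wrap1=256.87_deg wrap2=256.87_deg

crossed belt: β = asin((r1+r2)/C) = asin(23/37) = 38.4347°
wrap1 = wrap2 = π + 2β = 256.8693°
tangent length = C·cosβ = 28.9828
L = (r1+r2)·wrap + 2·C·cosβ = 23·4.4832 + 2·28.9828 = 161.0795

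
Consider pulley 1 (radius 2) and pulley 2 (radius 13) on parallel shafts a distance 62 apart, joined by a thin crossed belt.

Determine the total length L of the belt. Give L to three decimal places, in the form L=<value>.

crossed belt: β = asin((r1+r2)/C) = asin(15/62) = 14.0008°
wrap1 = wrap2 = π + 2β = 208.0016°
tangent length = C·cosβ = 60.1581
L = (r1+r2)·wrap + 2·C·cosβ = 15·3.6303 + 2·60.1581 = 174.7709

L=174.771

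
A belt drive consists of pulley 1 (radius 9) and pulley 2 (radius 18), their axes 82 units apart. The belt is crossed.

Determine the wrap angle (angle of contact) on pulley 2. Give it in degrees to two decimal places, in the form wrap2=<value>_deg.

crossed belt: β = asin((r1+r2)/C) = asin(27/82) = 19.2244°
wrap1 = wrap2 = π + 2β = 218.4487°

wrap2=218.45_deg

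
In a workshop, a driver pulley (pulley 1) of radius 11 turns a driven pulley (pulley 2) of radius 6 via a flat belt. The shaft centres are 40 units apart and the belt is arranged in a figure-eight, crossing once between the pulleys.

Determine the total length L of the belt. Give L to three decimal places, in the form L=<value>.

crossed belt: β = asin((r1+r2)/C) = asin(17/40) = 25.1507°
wrap1 = wrap2 = π + 2β = 230.3013°
tangent length = C·cosβ = 36.2077
L = (r1+r2)·wrap + 2·C·cosβ = 17·4.0195 + 2·36.2077 = 140.7472

L=140.747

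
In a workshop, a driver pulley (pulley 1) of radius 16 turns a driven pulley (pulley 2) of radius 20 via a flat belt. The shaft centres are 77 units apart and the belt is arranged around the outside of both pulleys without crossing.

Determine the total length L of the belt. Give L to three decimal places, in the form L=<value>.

open belt: β = asin((r2−r1)/C) = asin(4/77) = 2.9777°
wrap1 = π − 2β = 174.0445°
wrap2 = π + 2β = 185.9555°
tangent length = C·cosβ = 76.8960
L = r1·wrap1 + r2·wrap2 + 2·C·cosβ = 16·3.0376 + 20·3.2455 + 2·76.8960 = 267.3052

L=267.305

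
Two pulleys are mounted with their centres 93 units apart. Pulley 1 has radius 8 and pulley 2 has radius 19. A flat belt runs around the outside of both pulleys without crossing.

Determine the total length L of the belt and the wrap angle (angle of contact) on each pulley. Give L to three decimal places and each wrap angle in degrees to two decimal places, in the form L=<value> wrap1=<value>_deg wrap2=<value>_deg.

open belt: β = asin((r2−r1)/C) = asin(11/93) = 6.7928°
wrap1 = π − 2β = 166.4144°
wrap2 = π + 2β = 193.5856°
tangent length = C·cosβ = 92.3472
L = r1·wrap1 + r2·wrap2 + 2·C·cosβ = 8·2.9045 + 19·3.3787 + 2·92.3472 = 272.1256

L=272.126 wrap1=166.41_deg wrap2=193.59_deg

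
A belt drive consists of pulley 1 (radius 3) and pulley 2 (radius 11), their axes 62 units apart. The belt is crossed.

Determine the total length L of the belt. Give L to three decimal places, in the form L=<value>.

L=171.157

crossed belt: β = asin((r1+r2)/C) = asin(14/62) = 13.0503°
wrap1 = wrap2 = π + 2β = 206.1006°
tangent length = C·cosβ = 60.3987
L = (r1+r2)·wrap + 2·C·cosβ = 14·3.5971 + 2·60.3987 = 171.1572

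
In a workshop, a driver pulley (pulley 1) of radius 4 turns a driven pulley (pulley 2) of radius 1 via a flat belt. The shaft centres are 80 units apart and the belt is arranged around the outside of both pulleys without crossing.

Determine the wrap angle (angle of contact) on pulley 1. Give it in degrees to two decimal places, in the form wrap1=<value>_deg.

open belt: β = asin((r2−r1)/C) = asin(-3/80) = -2.1491°
wrap1 = π − 2β = 184.2982°
wrap2 = π + 2β = 175.7018°

wrap1=184.30_deg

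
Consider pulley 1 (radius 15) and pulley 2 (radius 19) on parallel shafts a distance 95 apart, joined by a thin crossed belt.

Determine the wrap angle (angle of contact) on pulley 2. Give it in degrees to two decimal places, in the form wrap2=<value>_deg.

wrap2=221.94_deg

crossed belt: β = asin((r1+r2)/C) = asin(34/95) = 20.9710°
wrap1 = wrap2 = π + 2β = 221.9419°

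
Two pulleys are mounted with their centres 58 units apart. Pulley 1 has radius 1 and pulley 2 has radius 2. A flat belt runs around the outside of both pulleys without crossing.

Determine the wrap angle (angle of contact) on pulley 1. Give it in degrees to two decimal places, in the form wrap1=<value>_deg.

open belt: β = asin((r2−r1)/C) = asin(1/58) = 0.9879°
wrap1 = π − 2β = 178.0242°
wrap2 = π + 2β = 181.9758°

wrap1=178.02_deg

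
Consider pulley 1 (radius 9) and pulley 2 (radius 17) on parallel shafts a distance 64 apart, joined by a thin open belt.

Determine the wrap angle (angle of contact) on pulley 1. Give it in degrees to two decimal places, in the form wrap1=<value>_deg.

open belt: β = asin((r2−r1)/C) = asin(8/64) = 7.1808°
wrap1 = π − 2β = 165.6385°
wrap2 = π + 2β = 194.3615°

wrap1=165.64_deg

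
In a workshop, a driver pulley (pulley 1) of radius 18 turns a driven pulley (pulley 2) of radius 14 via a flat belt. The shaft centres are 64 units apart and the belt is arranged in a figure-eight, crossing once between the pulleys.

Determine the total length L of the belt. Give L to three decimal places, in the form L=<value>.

L=244.893

crossed belt: β = asin((r1+r2)/C) = asin(32/64) = 30.0000°
wrap1 = wrap2 = π + 2β = 240.0000°
tangent length = C·cosβ = 55.4256
L = (r1+r2)·wrap + 2·C·cosβ = 32·4.1888 + 2·55.4256 = 244.8925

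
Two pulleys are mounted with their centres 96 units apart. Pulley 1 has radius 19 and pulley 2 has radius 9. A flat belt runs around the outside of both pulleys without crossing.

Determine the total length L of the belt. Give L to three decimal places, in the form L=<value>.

open belt: β = asin((r2−r1)/C) = asin(-10/96) = -5.9792°
wrap1 = π − 2β = 191.9583°
wrap2 = π + 2β = 168.0417°
tangent length = C·cosβ = 95.4777
L = r1·wrap1 + r2·wrap2 + 2·C·cosβ = 19·3.3503 + 9·2.9329 + 2·95.4777 = 281.0072

L=281.007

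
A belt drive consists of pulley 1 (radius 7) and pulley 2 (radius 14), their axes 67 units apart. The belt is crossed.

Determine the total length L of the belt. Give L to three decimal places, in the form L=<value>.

L=206.611

crossed belt: β = asin((r1+r2)/C) = asin(21/67) = 18.2662°
wrap1 = wrap2 = π + 2β = 216.5325°
tangent length = C·cosβ = 63.6239
L = (r1+r2)·wrap + 2·C·cosβ = 21·3.7792 + 2·63.6239 = 206.6111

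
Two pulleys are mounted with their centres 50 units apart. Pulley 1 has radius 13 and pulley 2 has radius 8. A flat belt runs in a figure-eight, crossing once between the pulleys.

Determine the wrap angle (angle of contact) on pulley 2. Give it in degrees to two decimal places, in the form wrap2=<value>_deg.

crossed belt: β = asin((r1+r2)/C) = asin(21/50) = 24.8346°
wrap1 = wrap2 = π + 2β = 229.6692°

wrap2=229.67_deg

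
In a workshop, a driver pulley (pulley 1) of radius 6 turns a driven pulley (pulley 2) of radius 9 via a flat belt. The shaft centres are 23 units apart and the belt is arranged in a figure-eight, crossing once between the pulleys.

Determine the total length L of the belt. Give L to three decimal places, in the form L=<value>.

L=103.309

crossed belt: β = asin((r1+r2)/C) = asin(15/23) = 40.7057°
wrap1 = wrap2 = π + 2β = 261.4114°
tangent length = C·cosβ = 17.4356
L = (r1+r2)·wrap + 2·C·cosβ = 15·4.5625 + 2·17.4356 = 103.3085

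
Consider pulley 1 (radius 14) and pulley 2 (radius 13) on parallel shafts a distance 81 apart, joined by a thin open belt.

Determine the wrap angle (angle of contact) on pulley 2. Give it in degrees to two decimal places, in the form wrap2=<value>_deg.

open belt: β = asin((r2−r1)/C) = asin(-1/81) = -0.7074°
wrap1 = π − 2β = 181.4147°
wrap2 = π + 2β = 178.5853°

wrap2=178.59_deg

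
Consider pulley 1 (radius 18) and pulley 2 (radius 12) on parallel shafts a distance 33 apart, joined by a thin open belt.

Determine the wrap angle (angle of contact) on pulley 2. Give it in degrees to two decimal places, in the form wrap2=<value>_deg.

open belt: β = asin((r2−r1)/C) = asin(-6/33) = -10.4757°
wrap1 = π − 2β = 200.9514°
wrap2 = π + 2β = 159.0486°

wrap2=159.05_deg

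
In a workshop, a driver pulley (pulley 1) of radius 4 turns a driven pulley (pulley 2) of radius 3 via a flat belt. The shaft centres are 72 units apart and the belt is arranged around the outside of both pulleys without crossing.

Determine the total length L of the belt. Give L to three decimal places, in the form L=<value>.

L=166.005

open belt: β = asin((r2−r1)/C) = asin(-1/72) = -0.7958°
wrap1 = π − 2β = 181.5916°
wrap2 = π + 2β = 178.4084°
tangent length = C·cosβ = 71.9931
L = r1·wrap1 + r2·wrap2 + 2·C·cosβ = 4·3.1694 + 3·3.1138 + 2·71.9931 = 166.0050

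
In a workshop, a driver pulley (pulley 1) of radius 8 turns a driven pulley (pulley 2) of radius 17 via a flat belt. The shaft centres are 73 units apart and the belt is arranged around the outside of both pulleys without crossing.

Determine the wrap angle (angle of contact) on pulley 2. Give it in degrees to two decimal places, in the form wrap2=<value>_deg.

wrap2=194.16_deg

open belt: β = asin((r2−r1)/C) = asin(9/73) = 7.0819°
wrap1 = π − 2β = 165.8362°
wrap2 = π + 2β = 194.1638°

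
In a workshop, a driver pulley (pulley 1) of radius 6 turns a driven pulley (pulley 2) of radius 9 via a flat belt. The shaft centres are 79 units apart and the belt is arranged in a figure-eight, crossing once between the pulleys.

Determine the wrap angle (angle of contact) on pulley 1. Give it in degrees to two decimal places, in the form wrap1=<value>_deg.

crossed belt: β = asin((r1+r2)/C) = asin(15/79) = 10.9454°
wrap1 = wrap2 = π + 2β = 201.8908°

wrap1=201.89_deg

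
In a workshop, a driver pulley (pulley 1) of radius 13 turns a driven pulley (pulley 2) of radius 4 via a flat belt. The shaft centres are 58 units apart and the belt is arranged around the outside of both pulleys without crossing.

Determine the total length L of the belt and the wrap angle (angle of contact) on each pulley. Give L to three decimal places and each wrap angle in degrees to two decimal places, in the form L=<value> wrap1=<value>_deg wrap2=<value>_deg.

L=170.806 wrap1=197.85_deg wrap2=162.15_deg

open belt: β = asin((r2−r1)/C) = asin(-9/58) = -8.9268°
wrap1 = π − 2β = 197.8536°
wrap2 = π + 2β = 162.1464°
tangent length = C·cosβ = 57.2975
L = r1·wrap1 + r2·wrap2 + 2·C·cosβ = 13·3.4532 + 4·2.8300 + 2·57.2975 = 170.8064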